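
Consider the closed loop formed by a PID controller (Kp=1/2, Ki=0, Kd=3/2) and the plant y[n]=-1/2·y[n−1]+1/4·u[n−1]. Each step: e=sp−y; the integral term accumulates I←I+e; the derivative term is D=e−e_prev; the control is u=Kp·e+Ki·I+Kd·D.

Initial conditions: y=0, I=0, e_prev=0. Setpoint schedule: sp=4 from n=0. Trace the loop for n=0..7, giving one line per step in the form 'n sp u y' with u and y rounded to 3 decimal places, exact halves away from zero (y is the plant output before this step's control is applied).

(exact arithmetic carried between steps; '≈' marks a value shown rounded to 6 d.p. or computed from one; I and e_prev carry over from the previous line; the table rounds u and y to 3 d.p., halves away from zero)
n=0: y=0, sp=4, e=sp−y=4; I=4, D=e−e_prev=4; u=1/2·4+0·4+3/2·4=8; next y=-1/2·0+1/4·8=2
n=1: y=2, sp=4, e=sp−y=2; I=6, D=e−e_prev=-2; u=1/2·2+0·6+3/2·(-2)=-2; next y=-1/2·2+1/4·(-2)=-1.5
n=2: y=-1.5, sp=4, e=sp−y=5.5; I=11.5, D=e−e_prev=3.5; u=1/2·5.5+0·11.5+3/2·3.5=8; next y=-1/2·(-1.5)+1/4·8=2.75
n=3: y=2.75, sp=4, e=sp−y=1.25; I=12.75, D=e−e_prev=-4.25; u=1/2·1.25+0·12.75+3/2·(-4.25)=-5.75; next y=-1/2·2.75+1/4·(-5.75)=-2.8125
n=4: y=-2.8125, sp=4, e=sp−y=6.8125; I=19.5625, D=e−e_prev=5.5625; u=1/2·6.8125+0·19.5625+3/2·5.5625=11.75; next y=-1/2·(-2.8125)+1/4·11.75=4.34375
n=5: y=4.34375, sp=4, e=sp−y=-0.34375; I=19.21875, D=e−e_prev=-7.15625; u=1/2·(-0.34375)+0·19.21875+3/2·(-7.15625)=-10.90625; next y=-1/2·4.34375+1/4·(-10.90625)≈-4.898438
n=6: y≈-4.898438, sp=4, e=sp−y≈8.898438; I≈28.117188, D=e−e_prev≈9.242188; u=1/2·8.898438+0·28.117188+3/2·9.242188≈18.3125; next y=-1/2·(-4.898438)+1/4·18.3125≈7.027344
n=7: y≈7.027344, sp=4, e=sp−y≈-3.027344; I≈25.089844, D=e−e_prev≈-11.925781; u=1/2·(-3.027344)+0·25.089844+3/2·(-11.925781)≈-19.402344; next y=-1/2·7.027344+1/4·(-19.402344)≈-8.364258

0 4 8.000 0.000
1 4 -2.000 2.000
2 4 8.000 -1.500
3 4 -5.750 2.750
4 4 11.750 -2.813
5 4 -10.906 4.344
6 4 18.313 -4.898
7 4 -19.402 7.027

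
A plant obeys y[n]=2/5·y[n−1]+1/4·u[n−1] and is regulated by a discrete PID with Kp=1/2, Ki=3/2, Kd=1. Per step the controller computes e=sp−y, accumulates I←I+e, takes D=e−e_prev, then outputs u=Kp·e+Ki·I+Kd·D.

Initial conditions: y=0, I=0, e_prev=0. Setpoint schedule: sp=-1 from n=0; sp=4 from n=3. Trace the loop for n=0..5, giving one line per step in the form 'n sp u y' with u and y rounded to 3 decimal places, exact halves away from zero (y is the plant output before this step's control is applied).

(exact arithmetic carried between steps; '≈' marks a value shown rounded to 6 d.p. or computed from one; I and e_prev carry over from the previous line; the table rounds u and y to 3 d.p., halves away from zero)
n=0: y=0, sp=-1, e=sp−y=-1; I=-1, D=e−e_prev=-1; u=1/2·(-1)+3/2·(-1)+1·(-1)=-3; next y=2/5·0+1/4·(-3)=-0.75
n=1: y=-0.75, sp=-1, e=sp−y=-0.25; I=-1.25, D=e−e_prev=0.75; u=1/2·(-0.25)+3/2·(-1.25)+1·0.75=-1.25; next y=2/5·(-0.75)+1/4·(-1.25)=-0.6125
n=2: y=-0.6125, sp=-1, e=sp−y=-0.3875; I=-1.6375, D=e−e_prev=-0.1375; u=1/2·(-0.3875)+3/2·(-1.6375)+1·(-0.1375)=-2.7875; next y=2/5·(-0.6125)+1/4·(-2.7875)=-0.941875
n=3: y=-0.941875, sp=4, e=sp−y=4.941875; I=3.304375, D=e−e_prev=5.329375; u=1/2·4.941875+3/2·3.304375+1·5.329375=12.756875; next y=2/5·(-0.941875)+1/4·12.756875≈2.812469
n=4: y≈2.812469, sp=4, e=sp−y≈1.187531; I≈4.491906, D=e−e_prev≈-3.754344; u=1/2·1.187531+3/2·4.491906+1·(-3.754344)≈3.577281; next y=2/5·2.812469+1/4·3.577281≈2.019308
n=5: y≈2.019308, sp=4, e=sp−y≈1.980692; I≈6.472598, D=e−e_prev≈0.793161; u=1/2·1.980692+3/2·6.472598+1·0.793161≈11.492405; next y=2/5·2.019308+1/4·11.492405≈3.680824

0 -1 -3.000 0.000
1 -1 -1.250 -0.750
2 -1 -2.788 -0.613
3 4 12.757 -0.942
4 4 3.577 2.812
5 4 11.492 2.019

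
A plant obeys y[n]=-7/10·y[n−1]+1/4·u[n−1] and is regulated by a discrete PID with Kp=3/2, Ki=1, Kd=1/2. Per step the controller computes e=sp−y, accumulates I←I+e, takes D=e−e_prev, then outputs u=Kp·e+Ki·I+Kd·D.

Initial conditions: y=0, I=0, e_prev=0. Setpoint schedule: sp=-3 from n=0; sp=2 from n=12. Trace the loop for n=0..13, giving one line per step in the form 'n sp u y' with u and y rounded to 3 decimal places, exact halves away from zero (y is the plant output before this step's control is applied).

0 -3 -9.000 0.000
1 -3 -3.750 -2.250
2 -3 -14.288 0.638
3 -3 -2.514 -4.018
4 -3 -22.431 2.184
5 -3 3.448 -7.137
6 -3 -36.058 5.858
7 -3 18.499 -13.115
8 -3 -61.633 13.805
9 -3 51.653 -25.072
10 -3 -112.319 30.463
11 -3 121.588 -49.404
12 2 -200.094 64.980
13 2 273.086 -95.509

(exact arithmetic carried between steps; '≈' marks a value shown rounded to 6 d.p. or computed from one; I and e_prev carry over from the previous line; the table rounds u and y to 3 d.p., halves away from zero)
n=0: y=0, sp=-3, e=sp−y=-3; I=-3, D=e−e_prev=-3; u=3/2·(-3)+1·(-3)+1/2·(-3)=-9; next y=-7/10·0+1/4·(-9)=-2.25
n=1: y=-2.25, sp=-3, e=sp−y=-0.75; I=-3.75, D=e−e_prev=2.25; u=3/2·(-0.75)+1·(-3.75)+1/2·2.25=-3.75; next y=-7/10·(-2.25)+1/4·(-3.75)=0.6375
n=2: y=0.6375, sp=-3, e=sp−y=-3.6375; I=-7.3875, D=e−e_prev=-2.8875; u=3/2·(-3.6375)+1·(-7.3875)+1/2·(-2.8875)=-14.2875; next y=-7/10·0.6375+1/4·(-14.2875)=-4.018125
n=3: y=-4.018125, sp=-3, e=sp−y=1.018125; I=-6.369375, D=e−e_prev=4.655625; u=3/2·1.018125+1·(-6.369375)+1/2·4.655625=-2.514375; next y=-7/10·(-4.018125)+1/4·(-2.514375)≈2.184094
n=4: y≈2.184094, sp=-3, e=sp−y≈-5.184094; I≈-11.553469, D=e−e_prev≈-6.202219; u=3/2·(-5.184094)+1·(-11.553469)+1/2·(-6.202219)≈-22.430719; next y=-7/10·2.184094+1/4·(-22.430719)≈-7.136545
n=5: y≈-7.136545, sp=-3, e=sp−y≈4.136545; I≈-7.416923, D=e−e_prev≈9.320639; u=3/2·4.136545+1·(-7.416923)+1/2·9.320639≈3.448214; next y=-7/10·(-7.136545)+1/4·3.448214≈5.857635
n=6: y≈5.857635, sp=-3, e=sp−y≈-8.857635; I≈-16.274559, D=e−e_prev≈-12.994181; u=3/2·(-8.857635)+1·(-16.274559)+1/2·(-12.994181)≈-36.058102; next y=-7/10·5.857635+1/4·(-36.058102)≈-13.114870
n=7: y≈-13.114870, sp=-3, e=sp−y≈10.114870; I≈-6.159689, D=e−e_prev≈18.972505; u=3/2·10.114870+1·(-6.159689)+1/2·18.972505≈18.498869; next y=-7/10·(-13.114870)+1/4·18.498869≈13.805126
n=8: y≈13.805126, sp=-3, e=sp−y≈-16.805126; I≈-22.964815, D=e−e_prev≈-26.919997; u=3/2·(-16.805126)+1·(-22.964815)+1/2·(-26.919997)≈-61.632503; next y=-7/10·13.805126+1/4·(-61.632503)≈-25.071714
n=9: y≈-25.071714, sp=-3, e=sp−y≈22.071714; I≈-0.893101, D=e−e_prev≈38.876841; u=3/2·22.071714+1·(-0.893101)+1/2·38.876841≈51.652891; next y=-7/10·(-25.071714)+1/4·51.652891≈30.463423
n=10: y≈30.463423, sp=-3, e=sp−y≈-33.463423; I≈-34.356523, D=e−e_prev≈-55.535137; u=3/2·(-33.463423)+1·(-34.356523)+1/2·(-55.535137)≈-112.319226; next y=-7/10·30.463423+1/4·(-112.319226)≈-49.404202
n=11: y≈-49.404202, sp=-3, e=sp−y≈46.404202; I≈12.047679, D=e−e_prev≈79.867625; u=3/2·46.404202+1·12.047679+1/2·79.867625≈121.587795; next y=-7/10·(-49.404202)+1/4·121.587795≈64.979890
n=12: y≈64.979890, sp=2, e=sp−y≈-62.979890; I≈-50.932211, D=e−e_prev≈-109.384093; u=3/2·(-62.979890)+1·(-50.932211)+1/2·(-109.384093)≈-200.094093; next y=-7/10·64.979890+1/4·(-200.094093)≈-95.509446
n=13: y≈-95.509446, sp=2, e=sp−y≈97.509446; I≈46.577235, D=e−e_prev≈160.489337; u=3/2·97.509446+1·46.577235+1/2·160.489337≈273.086073; next y=-7/10·(-95.509446)+1/4·273.086073≈135.128131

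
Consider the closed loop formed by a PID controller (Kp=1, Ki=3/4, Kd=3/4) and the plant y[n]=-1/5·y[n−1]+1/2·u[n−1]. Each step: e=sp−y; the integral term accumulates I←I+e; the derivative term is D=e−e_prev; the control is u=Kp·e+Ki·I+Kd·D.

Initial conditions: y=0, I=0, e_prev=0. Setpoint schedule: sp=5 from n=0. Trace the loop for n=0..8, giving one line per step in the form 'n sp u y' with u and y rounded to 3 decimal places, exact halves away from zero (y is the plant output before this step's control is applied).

(exact arithmetic carried between steps; '≈' marks a value shown rounded to 6 d.p. or computed from one; I and e_prev carry over from the previous line; the table rounds u and y to 3 d.p., halves away from zero)
n=0: y=0, sp=5, e=sp−y=5; I=5, D=e−e_prev=5; u=1·5+3/4·5+3/4·5=12.5; next y=-1/5·0+1/2·12.5=6.25
n=1: y=6.25, sp=5, e=sp−y=-1.25; I=3.75, D=e−e_prev=-6.25; u=1·(-1.25)+3/4·3.75+3/4·(-6.25)=-3.125; next y=-1/5·6.25+1/2·(-3.125)=-2.8125
n=2: y=-2.8125, sp=5, e=sp−y=7.8125; I=11.5625, D=e−e_prev=9.0625; u=1·7.8125+3/4·11.5625+3/4·9.0625=23.28125; next y=-1/5·(-2.8125)+1/2·23.28125=12.203125
n=3: y=12.203125, sp=5, e=sp−y=-7.203125; I=4.359375, D=e−e_prev=-15.015625; u=1·(-7.203125)+3/4·4.359375+3/4·(-15.015625)≈-15.195313; next y=-1/5·12.203125+1/2·(-15.195313)≈-10.038281
n=4: y≈-10.038281, sp=5, e=sp−y≈15.038281; I≈19.397656, D=e−e_prev≈22.241406; u=1·15.038281+3/4·19.397656+3/4·22.241406≈46.267578; next y=-1/5·(-10.038281)+1/2·46.267578≈25.141445
n=5: y≈25.141445, sp=5, e=sp−y≈-20.141445; I≈-0.743789, D=e−e_prev≈-35.179727; u=1·(-20.141445)+3/4·(-0.743789)+3/4·(-35.179727)≈-47.084082; next y=-1/5·25.141445+1/2·(-47.084082)≈-28.570330
n=6: y≈-28.570330, sp=5, e=sp−y≈33.570330; I≈32.826541, D=e−e_prev≈53.711775; u=1·33.570330+3/4·32.826541+3/4·53.711775≈98.474067; next y=-1/5·(-28.570330)+1/2·98.474067≈54.951100
n=7: y≈54.951100, sp=5, e=sp−y≈-49.951100; I≈-17.124559, D=e−e_prev≈-83.521430; u=1·(-49.951100)+3/4·(-17.124559)+3/4·(-83.521430)≈-125.435591; next y=-1/5·54.951100+1/2·(-125.435591)≈-73.708015
n=8: y≈-73.708015, sp=5, e=sp−y≈78.708015; I≈61.583457, D=e−e_prev≈128.659115; u=1·78.708015+3/4·61.583457+3/4·128.659115≈221.389944; next y=-1/5·(-73.708015)+1/2·221.389944≈125.436575

0 5 12.500 0.000
1 5 -3.125 6.250
2 5 23.281 -2.813
3 5 -15.195 12.203
4 5 46.268 -10.038
5 5 -47.084 25.141
6 5 98.474 -28.570
7 5 -125.436 54.951
8 5 221.390 -73.708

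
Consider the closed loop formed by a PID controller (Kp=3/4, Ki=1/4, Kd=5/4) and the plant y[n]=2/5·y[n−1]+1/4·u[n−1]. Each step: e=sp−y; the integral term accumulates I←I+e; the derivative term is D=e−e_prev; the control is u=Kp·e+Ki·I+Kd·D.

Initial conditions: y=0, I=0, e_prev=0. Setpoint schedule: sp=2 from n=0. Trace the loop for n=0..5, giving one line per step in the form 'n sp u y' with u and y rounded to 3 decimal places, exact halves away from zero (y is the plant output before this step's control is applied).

0 2 4.500 0.000
1 2 -0.031 1.125
2 2 3.130 0.442
3 2 1.502 0.959
4 2 2.859 0.759
5 2 2.336 1.019

(exact arithmetic carried between steps; '≈' marks a value shown rounded to 6 d.p. or computed from one; I and e_prev carry over from the previous line; the table rounds u and y to 3 d.p., halves away from zero)
n=0: y=0, sp=2, e=sp−y=2; I=2, D=e−e_prev=2; u=3/4·2+1/4·2+5/4·2=4.5; next y=2/5·0+1/4·4.5=1.125
n=1: y=1.125, sp=2, e=sp−y=0.875; I=2.875, D=e−e_prev=-1.125; u=3/4·0.875+1/4·2.875+5/4·(-1.125)=-0.03125; next y=2/5·1.125+1/4·(-0.03125)≈0.442188
n=2: y≈0.442188, sp=2, e=sp−y≈1.557813; I≈4.432813, D=e−e_prev≈0.682813; u=3/4·1.557813+1/4·4.432813+5/4·0.682813≈3.130078; next y=2/5·0.442188+1/4·3.130078≈0.959395
n=3: y≈0.959395, sp=2, e=sp−y≈1.040605; I≈5.473418, D=e−e_prev≈-0.517207; u=3/4·1.040605+1/4·5.473418+5/4·(-0.517207)≈1.502300; next y=2/5·0.959395+1/4·1.502300≈0.759333
n=4: y≈0.759333, sp=2, e=sp−y≈1.240667; I≈6.714085, D=e−e_prev≈0.200062; u=3/4·1.240667+1/4·6.714085+5/4·0.200062≈2.859099; next y=2/5·0.759333+1/4·2.859099≈1.018508
n=5: y≈1.018508, sp=2, e=sp−y≈0.981492; I≈7.695577, D=e−e_prev≈-0.259175; u=3/4·0.981492+1/4·7.695577+5/4·(-0.259175)≈2.336045; next y=2/5·1.018508+1/4·2.336045≈0.991414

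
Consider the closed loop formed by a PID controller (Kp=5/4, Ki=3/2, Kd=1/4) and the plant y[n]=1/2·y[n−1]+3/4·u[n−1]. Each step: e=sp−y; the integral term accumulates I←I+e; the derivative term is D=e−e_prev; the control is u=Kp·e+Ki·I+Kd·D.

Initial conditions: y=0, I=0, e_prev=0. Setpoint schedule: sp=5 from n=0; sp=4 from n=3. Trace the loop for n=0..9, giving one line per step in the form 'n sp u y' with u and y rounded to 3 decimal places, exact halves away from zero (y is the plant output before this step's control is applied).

(exact arithmetic carried between steps; '≈' marks a value shown rounded to 6 d.p. or computed from one; I and e_prev carry over from the previous line; the table rounds u and y to 3 d.p., halves away from zero)
n=0: y=0, sp=5, e=sp−y=5; I=5, D=e−e_prev=5; u=5/4·5+3/2·5+1/4·5=15; next y=1/2·0+3/4·15=11.25
n=1: y=11.25, sp=5, e=sp−y=-6.25; I=-1.25, D=e−e_prev=-11.25; u=5/4·(-6.25)+3/2·(-1.25)+1/4·(-11.25)=-12.5; next y=1/2·11.25+3/4·(-12.5)=-3.75
n=2: y=-3.75, sp=5, e=sp−y=8.75; I=7.5, D=e−e_prev=15; u=5/4·8.75+3/2·7.5+1/4·15=25.9375; next y=1/2·(-3.75)+3/4·25.9375=17.578125
n=3: y=17.578125, sp=4, e=sp−y=-13.578125; I=-6.078125, D=e−e_prev=-22.328125; u=5/4·(-13.578125)+3/2·(-6.078125)+1/4·(-22.328125)=-31.671875; next y=1/2·17.578125+3/4·(-31.671875)≈-14.964844
n=4: y≈-14.964844, sp=4, e=sp−y≈18.964844; I≈12.886719, D=e−e_prev≈32.542969; u=5/4·18.964844+3/2·12.886719+1/4·32.542969≈51.171875; next y=1/2·(-14.964844)+3/4·51.171875≈30.896484
n=5: y≈30.896484, sp=4, e=sp−y≈-26.896484; I≈-14.009766, D=e−e_prev≈-45.861328; u=5/4·(-26.896484)+3/2·(-14.009766)+1/4·(-45.861328)≈-66.100586; next y=1/2·30.896484+3/4·(-66.100586)≈-34.127197
n=6: y≈-34.127197, sp=4, e=sp−y≈38.127197; I≈24.117432, D=e−e_prev≈65.023682; u=5/4·38.127197+3/2·24.117432+1/4·65.023682≈100.091064; next y=1/2·(-34.127197)+3/4·100.091064≈58.004700
n=7: y≈58.004700, sp=4, e=sp−y≈-54.004700; I≈-29.887268, D=e−e_prev≈-92.131897; u=5/4·(-54.004700)+3/2·(-29.887268)+1/4·(-92.131897)≈-135.369751; next y=1/2·58.004700+3/4·(-135.369751)≈-72.524963
n=8: y≈-72.524963, sp=4, e=sp−y≈76.524963; I≈46.637695, D=e−e_prev≈130.529663; u=5/4·76.524963+3/2·46.637695+1/4·130.529663≈198.245163; next y=1/2·(-72.524963)+3/4·198.245163≈112.421391
n=9: y≈112.421391, sp=4, e=sp−y≈-108.421391; I≈-61.783695, D=e−e_prev≈-184.946354; u=5/4·(-108.421391)+3/2·(-61.783695)+1/4·(-184.946354)≈-274.438869; next y=1/2·112.421391+3/4·(-274.438869)≈-149.618457

0 5 15.000 0.000
1 5 -12.500 11.250
2 5 25.938 -3.750
3 4 -31.672 17.578
4 4 51.172 -14.965
5 4 -66.101 30.896
6 4 100.091 -34.127
7 4 -135.370 58.005
8 4 198.245 -72.525
9 4 -274.439 112.421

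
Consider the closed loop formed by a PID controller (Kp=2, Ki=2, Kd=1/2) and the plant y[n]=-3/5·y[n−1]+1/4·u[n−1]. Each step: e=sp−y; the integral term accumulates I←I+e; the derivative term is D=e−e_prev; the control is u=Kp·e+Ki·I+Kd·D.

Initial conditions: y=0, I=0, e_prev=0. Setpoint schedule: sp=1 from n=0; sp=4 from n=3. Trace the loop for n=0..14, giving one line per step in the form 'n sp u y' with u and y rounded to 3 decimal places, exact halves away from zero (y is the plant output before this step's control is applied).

0 1 4.500 0.000
1 1 0.938 1.125
2 1 8.295 -0.441
3 4 11.389 2.338
4 4 18.624 1.444
5 4 12.736 3.790
6 4 27.286 0.910
7 4 7.883 6.275
8 4 42.329 -1.795
9 4 -10.658 11.659
10 4 76.687 -9.660
11 4 -62.478 24.968
12 4 162.956 -30.600
13 4 -199.273 59.099
14 4 385.073 -85.278

(exact arithmetic carried between steps; '≈' marks a value shown rounded to 6 d.p. or computed from one; I and e_prev carry over from the previous line; the table rounds u and y to 3 d.p., halves away from zero)
n=0: y=0, sp=1, e=sp−y=1; I=1, D=e−e_prev=1; u=2·1+2·1+1/2·1=4.5; next y=-3/5·0+1/4·4.5=1.125
n=1: y=1.125, sp=1, e=sp−y=-0.125; I=0.875, D=e−e_prev=-1.125; u=2·(-0.125)+2·0.875+1/2·(-1.125)=0.9375; next y=-3/5·1.125+1/4·0.9375=-0.440625
n=2: y=-0.440625, sp=1, e=sp−y=1.440625; I=2.315625, D=e−e_prev=1.565625; u=2·1.440625+2·2.315625+1/2·1.565625≈8.295313; next y=-3/5·(-0.440625)+1/4·8.295313≈2.338203
n=3: y≈2.338203, sp=4, e=sp−y≈1.661797; I≈3.977422, D=e−e_prev≈0.221172; u=2·1.661797+2·3.977422+1/2·0.221172≈11.389023; next y=-3/5·2.338203+1/4·11.389023≈1.444334
n=4: y≈1.444334, sp=4, e=sp−y≈2.555666; I≈6.533088, D=e−e_prev≈0.893869; u=2·2.555666+2·6.533088+1/2·0.893869≈18.624442; next y=-3/5·1.444334+1/4·18.624442≈3.789510
n=5: y≈3.789510, sp=4, e=sp−y≈0.210490; I≈6.743578, D=e−e_prev≈-2.345176; u=2·0.210490+2·6.743578+1/2·(-2.345176)≈12.735547; next y=-3/5·3.789510+1/4·12.735547≈0.910181
n=6: y≈0.910181, sp=4, e=sp−y≈3.089819; I≈9.833397, D=e−e_prev≈2.879330; u=2·3.089819+2·9.833397+1/2·2.879330≈27.286098; next y=-3/5·0.910181+1/4·27.286098≈6.275416
n=7: y≈6.275416, sp=4, e=sp−y≈-2.275416; I≈7.557981, D=e−e_prev≈-5.365236; u=2·(-2.275416)+2·7.557981+1/2·(-5.365236)≈7.882512; next y=-3/5·6.275416+1/4·7.882512≈-1.794622
n=8: y≈-1.794622, sp=4, e=sp−y≈5.794622; I≈13.352603, D=e−e_prev≈8.070038; u=2·5.794622+2·13.352603+1/2·8.070038≈42.329467; next y=-3/5·(-1.794622)+1/4·42.329467≈11.659140
n=9: y≈11.659140, sp=4, e=sp−y≈-7.659140; I≈5.693463, D=e−e_prev≈-13.453762; u=2·(-7.659140)+2·5.693463+1/2·(-13.453762)≈-10.658235; next y=-3/5·11.659140+1/4·(-10.658235)≈-9.660043
n=10: y≈-9.660043, sp=4, e=sp−y≈13.660043; I≈19.353505, D=e−e_prev≈21.319183; u=2·13.660043+2·19.353505+1/2·21.319183≈76.686687; next y=-3/5·(-9.660043)+1/4·76.686687≈24.967697
n=11: y≈24.967697, sp=4, e=sp−y≈-20.967697; I≈-1.614192, D=e−e_prev≈-34.627740; u=2·(-20.967697)+2·(-1.614192)+1/2·(-34.627740)≈-62.477649; next y=-3/5·24.967697+1/4·(-62.477649)≈-30.600031
n=12: y≈-30.600031, sp=4, e=sp−y≈34.600031; I≈32.985839, D=e−e_prev≈55.567728; u=2·34.600031+2·32.985839+1/2·55.567728≈162.955603; next y=-3/5·(-30.600031)+1/4·162.955603≈59.098919
n=13: y≈59.098919, sp=4, e=sp−y≈-55.098919; I≈-22.113080, D=e−e_prev≈-89.698950; u=2·(-55.098919)+2·(-22.113080)+1/2·(-89.698950)≈-199.273474; next y=-3/5·59.098919+1/4·(-199.273474)≈-85.277720
n=14: y≈-85.277720, sp=4, e=sp−y≈89.277720; I≈67.164640, D=e−e_prev≈144.376639; u=2·89.277720+2·67.164640+1/2·144.376639≈385.073039; next y=-3/5·(-85.277720)+1/4·385.073039≈147.434892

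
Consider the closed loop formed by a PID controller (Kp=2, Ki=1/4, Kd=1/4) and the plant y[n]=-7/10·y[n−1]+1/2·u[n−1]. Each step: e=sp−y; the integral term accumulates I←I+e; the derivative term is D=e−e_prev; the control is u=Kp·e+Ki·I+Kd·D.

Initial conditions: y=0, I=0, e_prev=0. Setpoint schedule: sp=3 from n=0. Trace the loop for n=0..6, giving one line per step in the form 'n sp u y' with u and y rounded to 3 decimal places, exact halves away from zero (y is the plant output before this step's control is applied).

0 3 7.500 0.000
1 3 -1.875 3.750
2 3 17.156 -3.563
3 3 -19.617 11.072
4 3 53.600 -17.559
5 3 -90.043 39.091
6 3 193.789 -72.386

(exact arithmetic carried between steps; '≈' marks a value shown rounded to 6 d.p. or computed from one; I and e_prev carry over from the previous line; the table rounds u and y to 3 d.p., halves away from zero)
n=0: y=0, sp=3, e=sp−y=3; I=3, D=e−e_prev=3; u=2·3+1/4·3+1/4·3=7.5; next y=-7/10·0+1/2·7.5=3.75
n=1: y=3.75, sp=3, e=sp−y=-0.75; I=2.25, D=e−e_prev=-3.75; u=2·(-0.75)+1/4·2.25+1/4·(-3.75)=-1.875; next y=-7/10·3.75+1/2·(-1.875)=-3.5625
n=2: y=-3.5625, sp=3, e=sp−y=6.5625; I=8.8125, D=e−e_prev=7.3125; u=2·6.5625+1/4·8.8125+1/4·7.3125=17.15625; next y=-7/10·(-3.5625)+1/2·17.15625=11.071875
n=3: y=11.071875, sp=3, e=sp−y=-8.071875; I=0.740625, D=e−e_prev=-14.634375; u=2·(-8.071875)+1/4·0.740625+1/4·(-14.634375)≈-19.617188; next y=-7/10·11.071875+1/2·(-19.617188)≈-17.558906
n=4: y≈-17.558906, sp=3, e=sp−y≈20.558906; I≈21.299531, D=e−e_prev≈28.630781; u=2·20.558906+1/4·21.299531+1/4·28.630781≈53.600391; next y=-7/10·(-17.558906)+1/2·53.600391≈39.091430
n=5: y≈39.091430, sp=3, e=sp−y≈-36.091430; I≈-14.791898, D=e−e_prev≈-56.650336; u=2·(-36.091430)+1/4·(-14.791898)+1/4·(-56.650336)≈-90.043418; next y=-7/10·39.091430+1/2·(-90.043418)≈-72.385710
n=6: y≈-72.385710, sp=3, e=sp−y≈75.385710; I≈60.593811, D=e−e_prev≈111.477139; u=2·75.385710+1/4·60.593811+1/4·111.477139≈193.789157; next y=-7/10·(-72.385710)+1/2·193.789157≈147.564575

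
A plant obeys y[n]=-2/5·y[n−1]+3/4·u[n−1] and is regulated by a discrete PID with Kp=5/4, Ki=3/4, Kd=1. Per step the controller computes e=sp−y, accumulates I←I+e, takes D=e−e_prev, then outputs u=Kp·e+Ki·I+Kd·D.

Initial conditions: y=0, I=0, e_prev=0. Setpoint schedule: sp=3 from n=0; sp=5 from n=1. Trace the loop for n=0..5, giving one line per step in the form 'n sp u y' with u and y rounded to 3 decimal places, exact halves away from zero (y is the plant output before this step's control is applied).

(exact arithmetic carried between steps; '≈' marks a value shown rounded to 6 d.p. or computed from one; I and e_prev carry over from the previous line; the table rounds u and y to 3 d.p., halves away from zero)
n=0: y=0, sp=3, e=sp−y=3; I=3, D=e−e_prev=3; u=5/4·3+3/4·3+1·3=9; next y=-2/5·0+3/4·9=6.75
n=1: y=6.75, sp=5, e=sp−y=-1.75; I=1.25, D=e−e_prev=-4.75; u=5/4·(-1.75)+3/4·1.25+1·(-4.75)=-6; next y=-2/5·6.75+3/4·(-6)=-7.2
n=2: y=-7.2, sp=5, e=sp−y=12.2; I=13.45, D=e−e_prev=13.95; u=5/4·12.2+3/4·13.45+1·13.95=39.2875; next y=-2/5·(-7.2)+3/4·39.2875=32.345625
n=3: y=32.345625, sp=5, e=sp−y=-27.345625; I=-13.895625, D=e−e_prev=-39.545625; u=5/4·(-27.345625)+3/4·(-13.895625)+1·(-39.545625)=-84.149375; next y=-2/5·32.345625+3/4·(-84.149375)≈-76.050281
n=4: y≈-76.050281, sp=5, e=sp−y≈81.050281; I≈67.154656, D=e−e_prev≈108.395906; u=5/4·81.050281+3/4·67.154656+1·108.395906≈260.07475; next y=-2/5·(-76.050281)+3/4·260.07475≈225.476175
n=5: y=225.476175, sp=5, e=sp−y=-220.476175; I≈-153.321519, D=e−e_prev≈-301.526456; u=5/4·(-220.476175)+3/4·(-153.321519)+1·(-301.526456)≈-692.112814; next y=-2/5·225.476175+3/4·(-692.112814)≈-609.275081

0 3 9.000 0.000
1 5 -6.000 6.750
2 5 39.288 -7.200
3 5 -84.149 32.346
4 5 260.075 -76.050
5 5 -692.113 225.476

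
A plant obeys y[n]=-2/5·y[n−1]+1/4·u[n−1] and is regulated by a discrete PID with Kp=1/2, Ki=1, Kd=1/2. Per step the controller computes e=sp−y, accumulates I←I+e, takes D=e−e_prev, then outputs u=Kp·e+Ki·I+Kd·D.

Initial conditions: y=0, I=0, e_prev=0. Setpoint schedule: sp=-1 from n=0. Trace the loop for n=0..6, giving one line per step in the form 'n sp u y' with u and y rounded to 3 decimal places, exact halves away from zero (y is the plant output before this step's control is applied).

0 -1 -2.000 0.000
1 -1 -1.500 -0.500
2 -1 -2.900 -0.175
3 -1 -2.603 -0.655
4 -1 -3.720 -0.389
5 -1 -3.426 -0.775
6 -1 -4.301 -0.547

(exact arithmetic carried between steps; '≈' marks a value shown rounded to 6 d.p. or computed from one; I and e_prev carry over from the previous line; the table rounds u and y to 3 d.p., halves away from zero)
n=0: y=0, sp=-1, e=sp−y=-1; I=-1, D=e−e_prev=-1; u=1/2·(-1)+1·(-1)+1/2·(-1)=-2; next y=-2/5·0+1/4·(-2)=-0.5
n=1: y=-0.5, sp=-1, e=sp−y=-0.5; I=-1.5, D=e−e_prev=0.5; u=1/2·(-0.5)+1·(-1.5)+1/2·0.5=-1.5; next y=-2/5·(-0.5)+1/4·(-1.5)=-0.175
n=2: y=-0.175, sp=-1, e=sp−y=-0.825; I=-2.325, D=e−e_prev=-0.325; u=1/2·(-0.825)+1·(-2.325)+1/2·(-0.325)=-2.9; next y=-2/5·(-0.175)+1/4·(-2.9)=-0.655
n=3: y=-0.655, sp=-1, e=sp−y=-0.345; I=-2.67, D=e−e_prev=0.48; u=1/2·(-0.345)+1·(-2.67)+1/2·0.48=-2.6025; next y=-2/5·(-0.655)+1/4·(-2.6025)=-0.388625
n=4: y=-0.388625, sp=-1, e=sp−y=-0.611375; I=-3.281375, D=e−e_prev=-0.266375; u=1/2·(-0.611375)+1·(-3.281375)+1/2·(-0.266375)=-3.72025; next y=-2/5·(-0.388625)+1/4·(-3.72025)≈-0.774613
n=5: y≈-0.774613, sp=-1, e=sp−y≈-0.225388; I≈-3.506763, D=e−e_prev≈0.385988; u=1/2·(-0.225388)+1·(-3.506763)+1/2·0.385988≈-3.426463; next y=-2/5·(-0.774613)+1/4·(-3.426463)≈-0.546771
n=6: y≈-0.546771, sp=-1, e=sp−y≈-0.453229; I≈-3.959992, D=e−e_prev≈-0.227842; u=1/2·(-0.453229)+1·(-3.959992)+1/2·(-0.227842)≈-4.300528; next y=-2/5·(-0.546771)+1/4·(-4.300528)≈-0.856424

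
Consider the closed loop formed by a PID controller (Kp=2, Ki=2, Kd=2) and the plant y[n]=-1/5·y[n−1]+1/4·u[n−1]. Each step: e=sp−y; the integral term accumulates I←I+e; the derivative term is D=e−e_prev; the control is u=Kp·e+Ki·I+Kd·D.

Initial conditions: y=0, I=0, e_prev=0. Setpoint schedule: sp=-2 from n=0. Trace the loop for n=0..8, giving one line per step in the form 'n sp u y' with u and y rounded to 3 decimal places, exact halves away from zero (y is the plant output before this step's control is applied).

0 -2 -12.000 0.000
1 -2 6.000 -3.000
2 -2 -28.600 2.100
3 -2 31.420 -7.570
4 -2 -78.414 9.369
5 -2 117.804 -21.477
6 -2 -236.276 33.746
7 -2 400.067 -65.818
8 -2 -745.419 113.180

(exact arithmetic carried between steps; '≈' marks a value shown rounded to 6 d.p. or computed from one; I and e_prev carry over from the previous line; the table rounds u and y to 3 d.p., halves away from zero)
n=0: y=0, sp=-2, e=sp−y=-2; I=-2, D=e−e_prev=-2; u=2·(-2)+2·(-2)+2·(-2)=-12; next y=-1/5·0+1/4·(-12)=-3
n=1: y=-3, sp=-2, e=sp−y=1; I=-1, D=e−e_prev=3; u=2·1+2·(-1)+2·3=6; next y=-1/5·(-3)+1/4·6=2.1
n=2: y=2.1, sp=-2, e=sp−y=-4.1; I=-5.1, D=e−e_prev=-5.1; u=2·(-4.1)+2·(-5.1)+2·(-5.1)=-28.6; next y=-1/5·2.1+1/4·(-28.6)=-7.57
n=3: y=-7.57, sp=-2, e=sp−y=5.57; I=0.47, D=e−e_prev=9.67; u=2·5.57+2·0.47+2·9.67=31.42; next y=-1/5·(-7.57)+1/4·31.42=9.369
n=4: y=9.369, sp=-2, e=sp−y=-11.369; I=-10.899, D=e−e_prev=-16.939; u=2·(-11.369)+2·(-10.899)+2·(-16.939)=-78.414; next y=-1/5·9.369+1/4·(-78.414)=-21.4773
n=5: y=-21.4773, sp=-2, e=sp−y=19.4773; I=8.5783, D=e−e_prev=30.8463; u=2·19.4773+2·8.5783+2·30.8463=117.8038; next y=-1/5·(-21.4773)+1/4·117.8038=33.74641
n=6: y=33.74641, sp=-2, e=sp−y=-35.74641; I=-27.16811, D=e−e_prev=-55.22371; u=2·(-35.74641)+2·(-27.16811)+2·(-55.22371)=-236.27646; next y=-1/5·33.74641+1/4·(-236.27646)=-65.818397
n=7: y=-65.818397, sp=-2, e=sp−y=63.818397; I=36.650287, D=e−e_prev=99.564807; u=2·63.818397+2·36.650287+2·99.564807=400.066982; next y=-1/5·(-65.818397)+1/4·400.066982≈113.180425
n=8: y≈113.180425, sp=-2, e=sp−y≈-115.180425; I≈-78.530138, D=e−e_prev≈-178.998822; u=2·(-115.180425)+2·(-78.530138)+2·(-178.998822)≈-745.418769; next y=-1/5·113.180425+1/4·(-745.418769)≈-208.990777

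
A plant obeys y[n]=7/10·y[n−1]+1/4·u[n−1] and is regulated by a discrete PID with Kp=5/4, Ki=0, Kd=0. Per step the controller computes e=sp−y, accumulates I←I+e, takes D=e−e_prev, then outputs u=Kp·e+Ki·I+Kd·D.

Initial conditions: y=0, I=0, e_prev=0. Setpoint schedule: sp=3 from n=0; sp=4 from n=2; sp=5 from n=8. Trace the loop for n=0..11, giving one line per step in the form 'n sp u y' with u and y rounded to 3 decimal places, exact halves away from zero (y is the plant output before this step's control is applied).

0 3 3.750 0.000
1 3 2.578 0.938
2 4 3.374 1.301
3 4 2.807 1.754
4 4 2.588 1.930
5 4 2.503 1.998
6 4 2.470 2.024
7 4 2.457 2.034
8 5 3.702 2.038
9 5 3.310 2.352
10 5 3.157 2.474
11 5 3.099 2.521

(exact arithmetic carried between steps; '≈' marks a value shown rounded to 6 d.p. or computed from one; I and e_prev carry over from the previous line; the table rounds u and y to 3 d.p., halves away from zero)
n=0: y=0, sp=3, e=sp−y=3; I=3, D=e−e_prev=3; u=5/4·3+0·3+0·3=3.75; next y=7/10·0+1/4·3.75=0.9375
n=1: y=0.9375, sp=3, e=sp−y=2.0625; I=5.0625, D=e−e_prev=-0.9375; u=5/4·2.0625+0·5.0625+0·(-0.9375)=2.578125; next y=7/10·0.9375+1/4·2.578125≈1.300781
n=2: y≈1.300781, sp=4, e=sp−y≈2.699219; I≈7.761719, D=e−e_prev≈0.636719; u=5/4·2.699219+0·7.761719+0·0.636719≈3.374023; next y=7/10·1.300781+1/4·3.374023≈1.754053
n=3: y≈1.754053, sp=4, e=sp−y≈2.245947; I≈10.007666, D=e−e_prev≈-0.453271; u=5/4·2.245947+0·10.007666+0·(-0.453271)≈2.807434; next y=7/10·1.754053+1/4·2.807434≈1.929695
n=4: y≈1.929695, sp=4, e=sp−y≈2.070305; I≈12.077971, D=e−e_prev≈-0.175643; u=5/4·2.070305+0·12.077971+0·(-0.175643)≈2.587881; next y=7/10·1.929695+1/4·2.587881≈1.997757
n=5: y≈1.997757, sp=4, e=sp−y≈2.002243; I≈14.080214, D=e−e_prev≈-0.068062; u=5/4·2.002243+0·14.080214+0·(-0.068062)≈2.502804; next y=7/10·1.997757+1/4·2.502804≈2.024131
n=6: y≈2.024131, sp=4, e=sp−y≈1.975869; I≈16.056083, D=e−e_prev≈-0.026374; u=5/4·1.975869+0·16.056083+0·(-0.026374)≈2.469836; next y=7/10·2.024131+1/4·2.469836≈2.034351
n=7: y≈2.034351, sp=4, e=sp−y≈1.965649; I≈18.021732, D=e−e_prev≈-0.010220; u=5/4·1.965649+0·18.021732+0·(-0.010220)≈2.457062; next y=7/10·2.034351+1/4·2.457062≈2.038311
n=8: y≈2.038311, sp=5, e=sp−y≈2.961689; I≈20.983421, D=e−e_prev≈0.996040; u=5/4·2.961689+0·20.983421+0·0.996040≈3.702111; next y=7/10·2.038311+1/4·3.702111≈2.352345
n=9: y≈2.352345, sp=5, e=sp−y≈2.647655; I≈23.631076, D=e−e_prev≈-0.314035; u=5/4·2.647655+0·23.631076+0·(-0.314035)≈3.309568; next y=7/10·2.352345+1/4·3.309568≈2.474034
n=10: y≈2.474034, sp=5, e=sp−y≈2.525966; I≈26.157042, D=e−e_prev≈-0.121688; u=5/4·2.525966+0·26.157042+0·(-0.121688)≈3.157458; next y=7/10·2.474034+1/4·3.157458≈2.521188
n=11: y≈2.521188, sp=5, e=sp−y≈2.478812; I≈28.635854, D=e−e_prev≈-0.047154; u=5/4·2.478812+0·28.635854+0·(-0.047154)≈3.098515; next y=7/10·2.521188+1/4·3.098515≈2.539460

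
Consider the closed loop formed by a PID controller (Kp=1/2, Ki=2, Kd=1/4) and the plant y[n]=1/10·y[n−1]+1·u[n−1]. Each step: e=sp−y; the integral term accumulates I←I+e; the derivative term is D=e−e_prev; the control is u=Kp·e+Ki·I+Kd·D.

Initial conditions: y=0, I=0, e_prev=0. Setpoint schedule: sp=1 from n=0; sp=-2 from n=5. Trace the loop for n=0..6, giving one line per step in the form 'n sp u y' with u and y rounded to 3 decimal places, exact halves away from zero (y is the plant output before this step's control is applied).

(exact arithmetic carried between steps; '≈' marks a value shown rounded to 6 d.p. or computed from one; I and e_prev carry over from the previous line; the table rounds u and y to 3 d.p., halves away from zero)
n=0: y=0, sp=1, e=sp−y=1; I=1, D=e−e_prev=1; u=1/2·1+2·1+1/4·1=2.75; next y=1/10·0+1·2.75=2.75
n=1: y=2.75, sp=1, e=sp−y=-1.75; I=-0.75, D=e−e_prev=-2.75; u=1/2·(-1.75)+2·(-0.75)+1/4·(-2.75)=-3.0625; next y=1/10·2.75+1·(-3.0625)=-2.7875
n=2: y=-2.7875, sp=1, e=sp−y=3.7875; I=3.0375, D=e−e_prev=5.5375; u=1/2·3.7875+2·3.0375+1/4·5.5375=9.353125; next y=1/10·(-2.7875)+1·9.353125=9.074375
n=3: y=9.074375, sp=1, e=sp−y=-8.074375; I=-5.036875, D=e−e_prev=-11.861875; u=1/2·(-8.074375)+2·(-5.036875)+1/4·(-11.861875)≈-17.076406; next y=1/10·9.074375+1·(-17.076406)≈-16.168969
n=4: y≈-16.168969, sp=1, e=sp−y≈17.168969; I≈12.132094, D=e−e_prev≈25.243344; u=1/2·17.168969+2·12.132094+1/4·25.243344≈39.159508; next y=1/10·(-16.168969)+1·39.159508≈37.542611
n=5: y≈37.542611, sp=-2, e=sp−y≈-39.542611; I≈-27.410517, D=e−e_prev≈-56.711580; u=1/2·(-39.542611)+2·(-27.410517)+1/4·(-56.711580)≈-88.770235; next y=1/10·37.542611+1·(-88.770235)≈-85.015974
n=6: y≈-85.015974, sp=-2, e=sp−y≈83.015974; I≈55.605456, D=e−e_prev≈122.558585; u=1/2·83.015974+2·55.605456+1/4·122.558585≈183.358546; next y=1/10·(-85.015974)+1·183.358546≈174.856949

0 1 2.750 0.000
1 1 -3.063 2.750
2 1 9.353 -2.788
3 1 -17.076 9.074
4 1 39.160 -16.169
5 -2 -88.770 37.543
6 -2 183.359 -85.016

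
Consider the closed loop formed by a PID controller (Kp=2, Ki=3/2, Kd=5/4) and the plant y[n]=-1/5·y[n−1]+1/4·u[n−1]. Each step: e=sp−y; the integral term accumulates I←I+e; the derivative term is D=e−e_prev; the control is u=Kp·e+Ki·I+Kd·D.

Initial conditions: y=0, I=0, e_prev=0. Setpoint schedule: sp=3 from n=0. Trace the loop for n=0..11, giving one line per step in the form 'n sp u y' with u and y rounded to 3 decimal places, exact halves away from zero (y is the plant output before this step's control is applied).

(exact arithmetic carried between steps; '≈' marks a value shown rounded to 6 d.p. or computed from one; I and e_prev carry over from the previous line; the table rounds u and y to 3 d.p., halves away from zero)
n=0: y=0, sp=3, e=sp−y=3; I=3, D=e−e_prev=3; u=2·3+3/2·3+5/4·3=14.25; next y=-1/5·0+1/4·14.25=3.5625
n=1: y=3.5625, sp=3, e=sp−y=-0.5625; I=2.4375, D=e−e_prev=-3.5625; u=2·(-0.5625)+3/2·2.4375+5/4·(-3.5625)=-1.921875; next y=-1/5·3.5625+1/4·(-1.921875)≈-1.192969
n=2: y≈-1.192969, sp=3, e=sp−y≈4.192969; I≈6.630469, D=e−e_prev≈4.755469; u=2·4.192969+3/2·6.630469+5/4·4.755469≈24.275977; next y=-1/5·(-1.192969)+1/4·24.275977≈6.307588
n=3: y≈6.307588, sp=3, e=sp−y≈-3.307588; I≈3.322881, D=e−e_prev≈-7.500557; u=2·(-3.307588)+3/2·3.322881+5/4·(-7.500557)≈-11.006550; next y=-1/5·6.307588+1/4·(-11.006550)≈-4.013155
n=4: y≈-4.013155, sp=3, e=sp−y≈7.013155; I≈10.336036, D=e−e_prev≈10.320743; u=2·7.013155+3/2·10.336036+5/4·10.320743≈42.431293; next y=-1/5·(-4.013155)+1/4·42.431293≈11.410454
n=5: y≈11.410454, sp=3, e=sp−y≈-8.410454; I≈1.925582, D=e−e_prev≈-15.423609; u=2·(-8.410454)+3/2·1.925582+5/4·(-15.423609)≈-33.212048; next y=-1/5·11.410454+1/4·(-33.212048)≈-10.585103
n=6: y≈-10.585103, sp=3, e=sp−y≈13.585103; I≈15.510685, D=e−e_prev≈21.995557; u=2·13.585103+3/2·15.510685+5/4·21.995557≈77.930679; next y=-1/5·(-10.585103)+1/4·77.930679≈21.599690
n=7: y≈21.599690, sp=3, e=sp−y≈-18.599690; I≈-3.089006, D=e−e_prev≈-32.184793; u=2·(-18.599690)+3/2·(-3.089006)+5/4·(-32.184793)≈-82.063881; next y=-1/5·21.599690+1/4·(-82.063881)≈-24.835908
n=8: y≈-24.835908, sp=3, e=sp−y≈27.835908; I≈24.746902, D=e−e_prev≈46.435599; u=2·27.835908+3/2·24.746902+5/4·46.435599≈150.836668; next y=-1/5·(-24.835908)+1/4·150.836668≈42.676349
n=9: y≈42.676349, sp=3, e=sp−y≈-39.676349; I≈-14.929446, D=e−e_prev≈-67.512257; u=2·(-39.676349)+3/2·(-14.929446)+5/4·(-67.512257)≈-186.137188; next y=-1/5·42.676349+1/4·(-186.137188)≈-55.069567
n=10: y≈-55.069567, sp=3, e=sp−y≈58.069567; I≈43.140120, D=e−e_prev≈97.745915; u=2·58.069567+3/2·43.140120+5/4·97.745915≈303.031709; next y=-1/5·(-55.069567)+1/4·303.031709≈86.771840
n=11: y≈86.771840, sp=3, e=sp−y≈-83.771840; I≈-40.631720, D=e−e_prev≈-141.841407; u=2·(-83.771840)+3/2·(-40.631720)+5/4·(-141.841407)≈-405.793020; next y=-1/5·86.771840+1/4·(-405.793020)≈-118.802623

0 3 14.250 0.000
1 3 -1.922 3.563
2 3 24.276 -1.193
3 3 -11.007 6.308
4 3 42.431 -4.013
5 3 -33.212 11.410
6 3 77.931 -10.585
7 3 -82.064 21.600
8 3 150.837 -24.836
9 3 -186.137 42.676
10 3 303.032 -55.070
11 3 -405.793 86.772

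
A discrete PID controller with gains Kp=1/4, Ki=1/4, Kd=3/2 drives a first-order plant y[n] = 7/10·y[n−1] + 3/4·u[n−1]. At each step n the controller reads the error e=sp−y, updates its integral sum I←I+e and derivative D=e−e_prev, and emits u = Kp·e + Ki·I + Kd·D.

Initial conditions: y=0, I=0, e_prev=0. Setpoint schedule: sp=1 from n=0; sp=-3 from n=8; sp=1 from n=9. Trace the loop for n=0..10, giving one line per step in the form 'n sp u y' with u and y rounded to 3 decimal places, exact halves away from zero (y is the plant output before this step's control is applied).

0 1 2.000 0.000
1 1 -2.250 1.500
2 1 4.150 -0.638
3 1 -5.254 2.666
4 1 8.766 -2.074
5 1 -11.970 5.122
6 1 18.823 -5.392
7 1 -26.820 10.343
8 -3 32.882 -12.875
9 1 -42.524 15.649
10 1 63.776 -20.939

(exact arithmetic carried between steps; '≈' marks a value shown rounded to 6 d.p. or computed from one; I and e_prev carry over from the previous line; the table rounds u and y to 3 d.p., halves away from zero)
n=0: y=0, sp=1, e=sp−y=1; I=1, D=e−e_prev=1; u=1/4·1+1/4·1+3/2·1=2; next y=7/10·0+3/4·2=1.5
n=1: y=1.5, sp=1, e=sp−y=-0.5; I=0.5, D=e−e_prev=-1.5; u=1/4·(-0.5)+1/4·0.5+3/2·(-1.5)=-2.25; next y=7/10·1.5+3/4·(-2.25)=-0.6375
n=2: y=-0.6375, sp=1, e=sp−y=1.6375; I=2.1375, D=e−e_prev=2.1375; u=1/4·1.6375+1/4·2.1375+3/2·2.1375=4.15; next y=7/10·(-0.6375)+3/4·4.15=2.66625
n=3: y=2.66625, sp=1, e=sp−y=-1.66625; I=0.47125, D=e−e_prev=-3.30375; u=1/4·(-1.66625)+1/4·0.47125+3/2·(-3.30375)=-5.254375; next y=7/10·2.66625+3/4·(-5.254375)≈-2.074406
n=4: y≈-2.074406, sp=1, e=sp−y≈3.074406; I≈3.545656, D=e−e_prev≈4.740656; u=1/4·3.074406+1/4·3.545656+3/2·4.740656≈8.766; next y=7/10·(-2.074406)+3/4·8.766≈5.122416
n=5: y≈5.122416, sp=1, e=sp−y≈-4.122416; I≈-0.576759, D=e−e_prev≈-7.196822; u=1/4·(-4.122416)+1/4·(-0.576759)+3/2·(-7.196822)≈-11.970027; next y=7/10·5.122416+3/4·(-11.970027)≈-5.391829
n=6: y≈-5.391829, sp=1, e=sp−y≈6.391829; I≈5.815070, D=e−e_prev≈10.514245; u=1/4·6.391829+1/4·5.815070+3/2·10.514245≈18.823092; next y=7/10·(-5.391829)+3/4·18.823092≈10.343038
n=7: y≈10.343038, sp=1, e=sp−y≈-9.343038; I≈-3.527969, D=e−e_prev≈-15.734867; u=1/4·(-9.343038)+1/4·(-3.527969)+3/2·(-15.734867)≈-26.820053; next y=7/10·10.343038+3/4·(-26.820053)≈-12.874913
n=8: y≈-12.874913, sp=-3, e=sp−y≈9.874913; I≈6.346944, D=e−e_prev≈19.217951; u=1/4·9.874913+1/4·6.346944+3/2·19.217951≈32.882391; next y=7/10·(-12.874913)+3/4·32.882391≈15.649354
n=9: y≈15.649354, sp=1, e=sp−y≈-14.649354; I≈-8.302410, D=e−e_prev≈-24.524267; u=1/4·(-14.649354)+1/4·(-8.302410)+3/2·(-24.524267)≈-42.524342; next y=7/10·15.649354+3/4·(-42.524342)≈-20.938708
n=10: y≈-20.938708, sp=1, e=sp−y≈21.938708; I≈13.636298, D=e−e_prev≈36.588063; u=1/4·21.938708+1/4·13.636298+3/2·36.588063≈63.775845; next y=7/10·(-20.938708)+3/4·63.775845≈33.174788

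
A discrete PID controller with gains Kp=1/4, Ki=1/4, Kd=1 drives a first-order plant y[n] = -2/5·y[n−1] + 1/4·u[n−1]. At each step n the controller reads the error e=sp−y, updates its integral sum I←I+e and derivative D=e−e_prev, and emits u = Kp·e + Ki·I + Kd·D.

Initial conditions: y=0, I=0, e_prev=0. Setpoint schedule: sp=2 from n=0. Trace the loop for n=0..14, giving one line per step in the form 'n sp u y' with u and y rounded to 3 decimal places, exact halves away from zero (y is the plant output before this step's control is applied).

0 2 3.000 0.000
1 2 0.375 0.750
2 2 2.872 -0.206
3 2 0.957 0.800
4 2 3.586 -0.081
5 2 1.710 0.929
6 2 4.297 0.056
7 2 2.416 1.052
8 2 4.952 0.183
9 2 3.066 1.165
10 2 5.552 0.301
11 2 3.662 1.268
12 2 6.101 0.408
13 2 4.209 1.362
14 2 6.604 0.508

(exact arithmetic carried between steps; '≈' marks a value shown rounded to 6 d.p. or computed from one; I and e_prev carry over from the previous line; the table rounds u and y to 3 d.p., halves away from zero)
n=0: y=0, sp=2, e=sp−y=2; I=2, D=e−e_prev=2; u=1/4·2+1/4·2+1·2=3; next y=-2/5·0+1/4·3=0.75
n=1: y=0.75, sp=2, e=sp−y=1.25; I=3.25, D=e−e_prev=-0.75; u=1/4·1.25+1/4·3.25+1·(-0.75)=0.375; next y=-2/5·0.75+1/4·0.375=-0.20625
n=2: y=-0.20625, sp=2, e=sp−y=2.20625; I=5.45625, D=e−e_prev=0.95625; u=1/4·2.20625+1/4·5.45625+1·0.95625=2.871875; next y=-2/5·(-0.20625)+1/4·2.871875≈0.800469
n=3: y≈0.800469, sp=2, e=sp−y≈1.199531; I≈6.655781, D=e−e_prev≈-1.006719; u=1/4·1.199531+1/4·6.655781+1·(-1.006719)≈0.957109; next y=-2/5·0.800469+1/4·0.957109≈-0.080910
n=4: y≈-0.080910, sp=2, e=sp−y≈2.080910; I≈8.736691, D=e−e_prev≈0.881379; u=1/4·2.080910+1/4·8.736691+1·0.881379≈3.585779; next y=-2/5·(-0.080910)+1/4·3.585779≈0.928809
n=5: y≈0.928809, sp=2, e=sp−y≈1.071191; I≈9.807883, D=e−e_prev≈-1.009719; u=1/4·1.071191+1/4·9.807883+1·(-1.009719)≈1.710049; next y=-2/5·0.928809+1/4·1.710049≈0.055989
n=6: y≈0.055989, sp=2, e=sp−y≈1.944011; I≈11.751894, D=e−e_prev≈0.872820; u=1/4·1.944011+1/4·11.751894+1·0.872820≈4.296796; next y=-2/5·0.055989+1/4·4.296796≈1.051804
n=7: y≈1.051804, sp=2, e=sp−y≈0.948196; I≈12.700090, D=e−e_prev≈-0.995815; u=1/4·0.948196+1/4·12.700090+1·(-0.995815)≈2.416257; next y=-2/5·1.051804+1/4·2.416257≈0.183343
n=8: y≈0.183343, sp=2, e=sp−y≈1.816657; I≈14.516747, D=e−e_prev≈0.868461; u=1/4·1.816657+1/4·14.516747+1·0.868461≈4.951812; next y=-2/5·0.183343+1/4·4.951812≈1.164616
n=9: y≈1.164616, sp=2, e=sp−y≈0.835384; I≈15.352132, D=e−e_prev≈-0.981273; u=1/4·0.835384+1/4·15.352132+1·(-0.981273)≈3.065606; next y=-2/5·1.164616+1/4·3.065606≈0.300555
n=10: y≈0.300555, sp=2, e=sp−y≈1.699445; I≈17.051576, D=e−e_prev≈0.864061; u=1/4·1.699445+1/4·17.051576+1·0.864061≈5.551816; next y=-2/5·0.300555+1/4·5.551816≈1.267732
n=11: y≈1.267732, sp=2, e=sp−y≈0.732268; I≈17.783844, D=e−e_prev≈-0.967177; u=1/4·0.732268+1/4·17.783844+1·(-0.967177)≈3.661851; next y=-2/5·1.267732+1/4·3.661851≈0.408370
n=12: y≈0.408370, sp=2, e=sp−y≈1.591630; I≈19.375474, D=e−e_prev≈0.859362; u=1/4·1.591630+1/4·19.375474+1·0.859362≈6.101138; next y=-2/5·0.408370+1/4·6.101138≈1.361937
n=13: y≈1.361937, sp=2, e=sp−y≈0.638063; I≈20.013538, D=e−e_prev≈-0.953566; u=1/4·0.638063+1/4·20.013538+1·(-0.953566)≈4.209334; next y=-2/5·1.361937+1/4·4.209334≈0.507559
n=14: y≈0.507559, sp=2, e=sp−y≈1.492441; I≈21.505979, D=e−e_prev≈0.854378; u=1/4·1.492441+1/4·21.505979+1·0.854378≈6.603983; next y=-2/5·0.507559+1/4·6.603983≈1.447972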